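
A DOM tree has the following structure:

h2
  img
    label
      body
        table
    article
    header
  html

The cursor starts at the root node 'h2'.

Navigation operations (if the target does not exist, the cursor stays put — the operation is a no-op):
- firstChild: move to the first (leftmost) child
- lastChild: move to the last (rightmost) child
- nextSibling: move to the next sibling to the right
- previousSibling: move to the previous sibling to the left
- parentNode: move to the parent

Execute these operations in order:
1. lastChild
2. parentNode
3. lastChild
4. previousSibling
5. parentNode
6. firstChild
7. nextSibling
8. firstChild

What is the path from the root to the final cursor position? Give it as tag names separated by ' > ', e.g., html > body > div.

After 1 (lastChild): html
After 2 (parentNode): h2
After 3 (lastChild): html
After 4 (previousSibling): img
After 5 (parentNode): h2
After 6 (firstChild): img
After 7 (nextSibling): html
After 8 (firstChild): html (no-op, stayed)

Answer: h2 > html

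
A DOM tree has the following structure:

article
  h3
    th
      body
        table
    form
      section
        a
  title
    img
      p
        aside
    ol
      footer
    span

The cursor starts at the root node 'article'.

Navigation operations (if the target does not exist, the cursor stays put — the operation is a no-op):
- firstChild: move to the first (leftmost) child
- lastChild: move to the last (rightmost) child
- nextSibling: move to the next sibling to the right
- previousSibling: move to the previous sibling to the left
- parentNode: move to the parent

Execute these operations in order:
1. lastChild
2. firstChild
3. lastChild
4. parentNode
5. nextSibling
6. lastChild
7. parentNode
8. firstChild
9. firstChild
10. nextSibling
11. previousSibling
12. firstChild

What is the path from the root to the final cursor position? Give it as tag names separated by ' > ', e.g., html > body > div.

Answer: article > title > ol > footer

Derivation:
After 1 (lastChild): title
After 2 (firstChild): img
After 3 (lastChild): p
After 4 (parentNode): img
After 5 (nextSibling): ol
After 6 (lastChild): footer
After 7 (parentNode): ol
After 8 (firstChild): footer
After 9 (firstChild): footer (no-op, stayed)
After 10 (nextSibling): footer (no-op, stayed)
After 11 (previousSibling): footer (no-op, stayed)
After 12 (firstChild): footer (no-op, stayed)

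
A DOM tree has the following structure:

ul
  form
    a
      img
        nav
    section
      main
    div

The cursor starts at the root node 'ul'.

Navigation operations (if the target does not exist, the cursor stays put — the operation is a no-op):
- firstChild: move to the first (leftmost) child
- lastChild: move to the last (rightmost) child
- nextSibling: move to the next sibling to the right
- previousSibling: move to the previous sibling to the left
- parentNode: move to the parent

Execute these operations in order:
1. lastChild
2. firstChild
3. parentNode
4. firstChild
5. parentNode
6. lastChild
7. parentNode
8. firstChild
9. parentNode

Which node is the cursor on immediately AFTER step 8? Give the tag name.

After 1 (lastChild): form
After 2 (firstChild): a
After 3 (parentNode): form
After 4 (firstChild): a
After 5 (parentNode): form
After 6 (lastChild): div
After 7 (parentNode): form
After 8 (firstChild): a

Answer: a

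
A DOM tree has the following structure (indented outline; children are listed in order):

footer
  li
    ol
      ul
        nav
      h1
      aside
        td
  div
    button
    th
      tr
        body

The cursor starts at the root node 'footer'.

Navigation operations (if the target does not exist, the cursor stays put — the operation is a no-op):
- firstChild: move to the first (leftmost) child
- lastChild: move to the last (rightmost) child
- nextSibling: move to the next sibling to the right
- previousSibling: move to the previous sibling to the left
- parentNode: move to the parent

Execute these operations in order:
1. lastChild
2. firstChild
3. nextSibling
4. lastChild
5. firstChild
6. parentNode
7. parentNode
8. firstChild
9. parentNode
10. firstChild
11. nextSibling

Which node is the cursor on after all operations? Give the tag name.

After 1 (lastChild): div
After 2 (firstChild): button
After 3 (nextSibling): th
After 4 (lastChild): tr
After 5 (firstChild): body
After 6 (parentNode): tr
After 7 (parentNode): th
After 8 (firstChild): tr
After 9 (parentNode): th
After 10 (firstChild): tr
After 11 (nextSibling): tr (no-op, stayed)

Answer: tr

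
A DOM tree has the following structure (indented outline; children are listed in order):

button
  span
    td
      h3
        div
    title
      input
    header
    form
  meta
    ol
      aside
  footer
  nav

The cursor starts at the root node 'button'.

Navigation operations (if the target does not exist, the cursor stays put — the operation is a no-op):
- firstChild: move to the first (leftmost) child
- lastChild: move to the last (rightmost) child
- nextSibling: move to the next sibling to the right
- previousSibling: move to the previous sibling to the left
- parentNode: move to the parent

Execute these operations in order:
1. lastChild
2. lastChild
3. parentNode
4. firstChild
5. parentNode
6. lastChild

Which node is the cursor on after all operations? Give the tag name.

Answer: nav

Derivation:
After 1 (lastChild): nav
After 2 (lastChild): nav (no-op, stayed)
After 3 (parentNode): button
After 4 (firstChild): span
After 5 (parentNode): button
After 6 (lastChild): nav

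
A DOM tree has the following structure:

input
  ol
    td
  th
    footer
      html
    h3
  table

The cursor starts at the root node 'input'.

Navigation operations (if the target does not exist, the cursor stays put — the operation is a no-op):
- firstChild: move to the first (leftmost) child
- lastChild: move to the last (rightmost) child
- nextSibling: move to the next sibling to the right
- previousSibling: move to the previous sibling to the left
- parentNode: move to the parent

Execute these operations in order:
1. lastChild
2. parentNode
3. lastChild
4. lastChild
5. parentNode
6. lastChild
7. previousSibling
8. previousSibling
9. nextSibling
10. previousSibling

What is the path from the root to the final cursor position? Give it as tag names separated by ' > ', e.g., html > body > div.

After 1 (lastChild): table
After 2 (parentNode): input
After 3 (lastChild): table
After 4 (lastChild): table (no-op, stayed)
After 5 (parentNode): input
After 6 (lastChild): table
After 7 (previousSibling): th
After 8 (previousSibling): ol
After 9 (nextSibling): th
After 10 (previousSibling): ol

Answer: input > ol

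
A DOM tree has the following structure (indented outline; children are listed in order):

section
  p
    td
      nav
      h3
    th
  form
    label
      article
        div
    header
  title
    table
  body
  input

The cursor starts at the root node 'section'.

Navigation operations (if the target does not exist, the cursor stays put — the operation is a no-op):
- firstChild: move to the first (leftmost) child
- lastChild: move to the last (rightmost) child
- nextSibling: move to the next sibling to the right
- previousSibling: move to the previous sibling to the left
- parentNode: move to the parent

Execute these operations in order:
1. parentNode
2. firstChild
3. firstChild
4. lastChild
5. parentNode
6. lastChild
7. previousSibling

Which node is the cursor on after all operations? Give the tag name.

After 1 (parentNode): section (no-op, stayed)
After 2 (firstChild): p
After 3 (firstChild): td
After 4 (lastChild): h3
After 5 (parentNode): td
After 6 (lastChild): h3
After 7 (previousSibling): nav

Answer: nav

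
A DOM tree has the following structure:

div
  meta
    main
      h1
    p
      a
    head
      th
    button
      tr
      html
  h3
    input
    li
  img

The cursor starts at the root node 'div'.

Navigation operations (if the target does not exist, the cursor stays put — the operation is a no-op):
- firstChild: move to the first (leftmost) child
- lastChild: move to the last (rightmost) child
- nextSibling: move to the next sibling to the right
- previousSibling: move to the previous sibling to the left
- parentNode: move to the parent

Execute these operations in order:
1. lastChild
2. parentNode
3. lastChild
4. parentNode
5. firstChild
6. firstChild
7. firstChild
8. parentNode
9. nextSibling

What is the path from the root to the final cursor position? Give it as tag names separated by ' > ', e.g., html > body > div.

After 1 (lastChild): img
After 2 (parentNode): div
After 3 (lastChild): img
After 4 (parentNode): div
After 5 (firstChild): meta
After 6 (firstChild): main
After 7 (firstChild): h1
After 8 (parentNode): main
After 9 (nextSibling): p

Answer: div > meta > p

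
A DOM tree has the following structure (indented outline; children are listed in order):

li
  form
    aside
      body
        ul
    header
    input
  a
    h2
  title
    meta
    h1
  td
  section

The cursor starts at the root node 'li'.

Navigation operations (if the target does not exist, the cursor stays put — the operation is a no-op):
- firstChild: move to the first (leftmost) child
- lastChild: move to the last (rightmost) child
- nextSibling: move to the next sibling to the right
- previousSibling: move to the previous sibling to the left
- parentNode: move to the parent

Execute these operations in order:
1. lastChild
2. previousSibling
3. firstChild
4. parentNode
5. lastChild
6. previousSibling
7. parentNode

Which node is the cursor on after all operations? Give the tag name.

After 1 (lastChild): section
After 2 (previousSibling): td
After 3 (firstChild): td (no-op, stayed)
After 4 (parentNode): li
After 5 (lastChild): section
After 6 (previousSibling): td
After 7 (parentNode): li

Answer: li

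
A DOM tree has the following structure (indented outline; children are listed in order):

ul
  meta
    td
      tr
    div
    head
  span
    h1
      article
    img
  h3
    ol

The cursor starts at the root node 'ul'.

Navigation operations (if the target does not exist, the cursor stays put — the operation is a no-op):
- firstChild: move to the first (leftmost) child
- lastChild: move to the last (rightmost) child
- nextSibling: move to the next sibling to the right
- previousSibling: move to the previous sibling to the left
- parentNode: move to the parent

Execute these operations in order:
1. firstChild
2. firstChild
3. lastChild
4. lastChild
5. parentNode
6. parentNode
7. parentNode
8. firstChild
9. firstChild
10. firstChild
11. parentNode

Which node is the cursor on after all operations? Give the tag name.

After 1 (firstChild): meta
After 2 (firstChild): td
After 3 (lastChild): tr
After 4 (lastChild): tr (no-op, stayed)
After 5 (parentNode): td
After 6 (parentNode): meta
After 7 (parentNode): ul
After 8 (firstChild): meta
After 9 (firstChild): td
After 10 (firstChild): tr
After 11 (parentNode): td

Answer: td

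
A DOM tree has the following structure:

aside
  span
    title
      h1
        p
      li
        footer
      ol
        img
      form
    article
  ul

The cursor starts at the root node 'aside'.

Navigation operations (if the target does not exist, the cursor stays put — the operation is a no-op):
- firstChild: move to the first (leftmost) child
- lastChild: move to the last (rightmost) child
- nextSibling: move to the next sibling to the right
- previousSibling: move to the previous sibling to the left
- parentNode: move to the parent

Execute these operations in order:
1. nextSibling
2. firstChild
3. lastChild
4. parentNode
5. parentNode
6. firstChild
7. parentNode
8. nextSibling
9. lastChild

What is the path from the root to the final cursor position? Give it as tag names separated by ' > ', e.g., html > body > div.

Answer: aside > ul

Derivation:
After 1 (nextSibling): aside (no-op, stayed)
After 2 (firstChild): span
After 3 (lastChild): article
After 4 (parentNode): span
After 5 (parentNode): aside
After 6 (firstChild): span
After 7 (parentNode): aside
After 8 (nextSibling): aside (no-op, stayed)
After 9 (lastChild): ul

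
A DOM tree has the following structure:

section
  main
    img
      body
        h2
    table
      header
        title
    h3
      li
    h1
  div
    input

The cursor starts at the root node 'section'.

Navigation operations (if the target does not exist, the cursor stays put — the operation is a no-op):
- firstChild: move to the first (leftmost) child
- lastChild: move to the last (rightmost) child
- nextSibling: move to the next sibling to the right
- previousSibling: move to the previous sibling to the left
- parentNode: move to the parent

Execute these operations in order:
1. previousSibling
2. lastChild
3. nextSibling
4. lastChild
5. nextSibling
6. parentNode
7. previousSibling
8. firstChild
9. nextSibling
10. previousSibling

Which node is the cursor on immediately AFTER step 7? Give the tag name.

After 1 (previousSibling): section (no-op, stayed)
After 2 (lastChild): div
After 3 (nextSibling): div (no-op, stayed)
After 4 (lastChild): input
After 5 (nextSibling): input (no-op, stayed)
After 6 (parentNode): div
After 7 (previousSibling): main

Answer: main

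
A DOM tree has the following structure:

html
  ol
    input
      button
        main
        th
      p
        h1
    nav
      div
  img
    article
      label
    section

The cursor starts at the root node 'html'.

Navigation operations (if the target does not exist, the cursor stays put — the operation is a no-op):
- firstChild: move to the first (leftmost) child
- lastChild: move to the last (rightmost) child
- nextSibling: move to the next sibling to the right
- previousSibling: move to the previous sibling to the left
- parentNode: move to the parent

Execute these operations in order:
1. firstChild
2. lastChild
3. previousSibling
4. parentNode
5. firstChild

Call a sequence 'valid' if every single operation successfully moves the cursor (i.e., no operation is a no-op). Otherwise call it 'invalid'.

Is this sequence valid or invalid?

After 1 (firstChild): ol
After 2 (lastChild): nav
After 3 (previousSibling): input
After 4 (parentNode): ol
After 5 (firstChild): input

Answer: valid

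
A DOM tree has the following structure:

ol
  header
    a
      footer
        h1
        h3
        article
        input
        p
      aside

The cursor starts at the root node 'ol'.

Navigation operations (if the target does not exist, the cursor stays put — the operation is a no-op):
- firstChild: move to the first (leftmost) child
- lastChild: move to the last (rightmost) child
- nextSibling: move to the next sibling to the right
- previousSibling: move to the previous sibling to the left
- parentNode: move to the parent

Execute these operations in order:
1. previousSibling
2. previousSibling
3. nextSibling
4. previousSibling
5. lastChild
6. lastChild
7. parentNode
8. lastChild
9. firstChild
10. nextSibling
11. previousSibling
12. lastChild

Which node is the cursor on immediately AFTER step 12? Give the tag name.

Answer: p

Derivation:
After 1 (previousSibling): ol (no-op, stayed)
After 2 (previousSibling): ol (no-op, stayed)
After 3 (nextSibling): ol (no-op, stayed)
After 4 (previousSibling): ol (no-op, stayed)
After 5 (lastChild): header
After 6 (lastChild): a
After 7 (parentNode): header
After 8 (lastChild): a
After 9 (firstChild): footer
After 10 (nextSibling): aside
After 11 (previousSibling): footer
After 12 (lastChild): p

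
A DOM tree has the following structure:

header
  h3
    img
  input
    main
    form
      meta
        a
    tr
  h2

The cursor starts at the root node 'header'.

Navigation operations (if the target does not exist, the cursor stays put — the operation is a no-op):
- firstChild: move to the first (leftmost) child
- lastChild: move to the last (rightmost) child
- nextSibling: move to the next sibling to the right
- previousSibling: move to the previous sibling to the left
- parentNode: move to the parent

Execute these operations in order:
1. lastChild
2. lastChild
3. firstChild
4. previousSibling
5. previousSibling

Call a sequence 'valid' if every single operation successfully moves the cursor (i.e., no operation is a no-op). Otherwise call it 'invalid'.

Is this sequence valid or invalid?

After 1 (lastChild): h2
After 2 (lastChild): h2 (no-op, stayed)
After 3 (firstChild): h2 (no-op, stayed)
After 4 (previousSibling): input
After 5 (previousSibling): h3

Answer: invalid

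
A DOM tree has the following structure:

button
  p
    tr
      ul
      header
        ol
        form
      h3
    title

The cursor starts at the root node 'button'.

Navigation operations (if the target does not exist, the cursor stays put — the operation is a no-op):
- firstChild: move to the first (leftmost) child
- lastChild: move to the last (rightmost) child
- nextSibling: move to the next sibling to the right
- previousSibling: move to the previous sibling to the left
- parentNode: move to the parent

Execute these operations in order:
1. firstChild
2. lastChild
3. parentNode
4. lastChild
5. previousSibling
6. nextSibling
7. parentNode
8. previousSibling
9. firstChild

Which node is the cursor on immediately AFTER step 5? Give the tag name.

Answer: tr

Derivation:
After 1 (firstChild): p
After 2 (lastChild): title
After 3 (parentNode): p
After 4 (lastChild): title
After 5 (previousSibling): tr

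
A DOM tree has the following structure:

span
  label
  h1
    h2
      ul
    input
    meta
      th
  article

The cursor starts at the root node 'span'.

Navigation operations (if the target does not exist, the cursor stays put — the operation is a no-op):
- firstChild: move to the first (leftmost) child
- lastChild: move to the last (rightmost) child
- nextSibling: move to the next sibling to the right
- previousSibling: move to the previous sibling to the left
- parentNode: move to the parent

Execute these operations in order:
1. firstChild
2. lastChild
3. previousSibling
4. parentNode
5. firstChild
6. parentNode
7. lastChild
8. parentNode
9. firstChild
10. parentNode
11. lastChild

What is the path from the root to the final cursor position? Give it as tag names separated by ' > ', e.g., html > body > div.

After 1 (firstChild): label
After 2 (lastChild): label (no-op, stayed)
After 3 (previousSibling): label (no-op, stayed)
After 4 (parentNode): span
After 5 (firstChild): label
After 6 (parentNode): span
After 7 (lastChild): article
After 8 (parentNode): span
After 9 (firstChild): label
After 10 (parentNode): span
After 11 (lastChild): article

Answer: span > article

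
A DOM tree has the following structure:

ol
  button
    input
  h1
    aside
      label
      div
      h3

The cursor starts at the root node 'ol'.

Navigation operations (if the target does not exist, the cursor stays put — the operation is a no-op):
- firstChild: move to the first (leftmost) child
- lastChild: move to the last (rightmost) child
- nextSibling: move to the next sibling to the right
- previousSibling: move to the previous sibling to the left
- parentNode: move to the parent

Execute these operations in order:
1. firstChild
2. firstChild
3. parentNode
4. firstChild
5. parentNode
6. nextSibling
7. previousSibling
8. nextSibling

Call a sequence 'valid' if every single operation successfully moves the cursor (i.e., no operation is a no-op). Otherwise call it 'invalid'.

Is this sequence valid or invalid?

After 1 (firstChild): button
After 2 (firstChild): input
After 3 (parentNode): button
After 4 (firstChild): input
After 5 (parentNode): button
After 6 (nextSibling): h1
After 7 (previousSibling): button
After 8 (nextSibling): h1

Answer: valid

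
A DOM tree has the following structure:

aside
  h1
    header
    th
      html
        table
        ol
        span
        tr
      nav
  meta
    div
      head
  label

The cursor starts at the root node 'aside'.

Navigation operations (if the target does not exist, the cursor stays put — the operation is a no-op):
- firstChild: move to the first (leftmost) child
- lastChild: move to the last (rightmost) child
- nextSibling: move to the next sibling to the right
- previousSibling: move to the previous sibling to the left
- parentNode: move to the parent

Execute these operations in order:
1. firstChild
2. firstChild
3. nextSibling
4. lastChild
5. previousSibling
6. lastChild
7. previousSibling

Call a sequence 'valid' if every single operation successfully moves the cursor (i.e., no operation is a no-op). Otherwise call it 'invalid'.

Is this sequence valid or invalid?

After 1 (firstChild): h1
After 2 (firstChild): header
After 3 (nextSibling): th
After 4 (lastChild): nav
After 5 (previousSibling): html
After 6 (lastChild): tr
After 7 (previousSibling): span

Answer: valid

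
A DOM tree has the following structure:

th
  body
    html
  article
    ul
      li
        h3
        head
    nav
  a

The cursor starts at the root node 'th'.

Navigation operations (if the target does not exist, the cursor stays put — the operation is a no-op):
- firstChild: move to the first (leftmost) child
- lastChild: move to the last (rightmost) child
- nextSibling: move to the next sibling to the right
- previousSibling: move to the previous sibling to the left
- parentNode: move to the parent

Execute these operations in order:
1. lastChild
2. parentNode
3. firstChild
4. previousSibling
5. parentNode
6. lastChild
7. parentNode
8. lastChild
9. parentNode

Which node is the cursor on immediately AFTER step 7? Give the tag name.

Answer: th

Derivation:
After 1 (lastChild): a
After 2 (parentNode): th
After 3 (firstChild): body
After 4 (previousSibling): body (no-op, stayed)
After 5 (parentNode): th
After 6 (lastChild): a
After 7 (parentNode): th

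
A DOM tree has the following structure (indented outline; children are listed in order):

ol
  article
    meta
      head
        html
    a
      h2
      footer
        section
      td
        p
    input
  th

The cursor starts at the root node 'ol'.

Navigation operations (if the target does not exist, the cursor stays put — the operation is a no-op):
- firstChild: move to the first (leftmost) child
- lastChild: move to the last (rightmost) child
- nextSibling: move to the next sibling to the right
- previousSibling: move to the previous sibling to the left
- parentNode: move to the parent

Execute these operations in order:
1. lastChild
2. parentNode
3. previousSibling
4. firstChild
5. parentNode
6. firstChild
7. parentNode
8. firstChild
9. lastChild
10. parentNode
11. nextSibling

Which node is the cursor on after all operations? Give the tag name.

After 1 (lastChild): th
After 2 (parentNode): ol
After 3 (previousSibling): ol (no-op, stayed)
After 4 (firstChild): article
After 5 (parentNode): ol
After 6 (firstChild): article
After 7 (parentNode): ol
After 8 (firstChild): article
After 9 (lastChild): input
After 10 (parentNode): article
After 11 (nextSibling): th

Answer: th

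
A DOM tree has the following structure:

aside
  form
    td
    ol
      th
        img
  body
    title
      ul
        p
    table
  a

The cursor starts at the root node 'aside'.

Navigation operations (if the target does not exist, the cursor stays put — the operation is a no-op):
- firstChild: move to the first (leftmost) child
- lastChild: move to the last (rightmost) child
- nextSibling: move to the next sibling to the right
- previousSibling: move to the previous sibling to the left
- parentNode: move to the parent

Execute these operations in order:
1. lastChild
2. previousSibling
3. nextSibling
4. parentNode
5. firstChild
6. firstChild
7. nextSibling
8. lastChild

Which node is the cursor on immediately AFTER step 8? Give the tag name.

After 1 (lastChild): a
After 2 (previousSibling): body
After 3 (nextSibling): a
After 4 (parentNode): aside
After 5 (firstChild): form
After 6 (firstChild): td
After 7 (nextSibling): ol
After 8 (lastChild): th

Answer: th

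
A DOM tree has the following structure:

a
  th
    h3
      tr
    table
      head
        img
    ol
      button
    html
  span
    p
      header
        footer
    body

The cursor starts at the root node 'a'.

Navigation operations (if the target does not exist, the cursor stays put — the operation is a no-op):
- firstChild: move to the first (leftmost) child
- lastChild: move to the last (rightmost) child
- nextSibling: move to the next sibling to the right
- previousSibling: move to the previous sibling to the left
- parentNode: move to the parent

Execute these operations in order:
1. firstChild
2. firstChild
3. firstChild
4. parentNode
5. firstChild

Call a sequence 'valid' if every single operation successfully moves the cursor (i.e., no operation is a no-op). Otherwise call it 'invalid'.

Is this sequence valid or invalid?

After 1 (firstChild): th
After 2 (firstChild): h3
After 3 (firstChild): tr
After 4 (parentNode): h3
After 5 (firstChild): tr

Answer: valid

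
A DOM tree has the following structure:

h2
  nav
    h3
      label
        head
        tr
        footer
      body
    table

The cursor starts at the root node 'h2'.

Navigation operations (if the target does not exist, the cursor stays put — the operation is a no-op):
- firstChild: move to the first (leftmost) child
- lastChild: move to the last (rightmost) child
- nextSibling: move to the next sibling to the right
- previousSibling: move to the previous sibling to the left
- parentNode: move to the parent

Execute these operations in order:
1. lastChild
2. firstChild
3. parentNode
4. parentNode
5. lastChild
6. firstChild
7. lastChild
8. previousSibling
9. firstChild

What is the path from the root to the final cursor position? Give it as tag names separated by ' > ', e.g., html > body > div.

Answer: h2 > nav > h3 > label > head

Derivation:
After 1 (lastChild): nav
After 2 (firstChild): h3
After 3 (parentNode): nav
After 4 (parentNode): h2
After 5 (lastChild): nav
After 6 (firstChild): h3
After 7 (lastChild): body
After 8 (previousSibling): label
After 9 (firstChild): head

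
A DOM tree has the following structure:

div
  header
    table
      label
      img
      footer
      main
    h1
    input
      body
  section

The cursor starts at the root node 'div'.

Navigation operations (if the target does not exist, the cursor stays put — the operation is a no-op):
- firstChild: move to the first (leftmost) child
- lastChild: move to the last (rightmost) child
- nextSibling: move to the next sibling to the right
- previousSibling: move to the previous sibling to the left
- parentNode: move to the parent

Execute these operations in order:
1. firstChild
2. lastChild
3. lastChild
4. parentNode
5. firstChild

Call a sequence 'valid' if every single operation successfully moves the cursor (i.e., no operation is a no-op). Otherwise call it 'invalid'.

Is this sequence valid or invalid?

Answer: valid

Derivation:
After 1 (firstChild): header
After 2 (lastChild): input
After 3 (lastChild): body
After 4 (parentNode): input
After 5 (firstChild): body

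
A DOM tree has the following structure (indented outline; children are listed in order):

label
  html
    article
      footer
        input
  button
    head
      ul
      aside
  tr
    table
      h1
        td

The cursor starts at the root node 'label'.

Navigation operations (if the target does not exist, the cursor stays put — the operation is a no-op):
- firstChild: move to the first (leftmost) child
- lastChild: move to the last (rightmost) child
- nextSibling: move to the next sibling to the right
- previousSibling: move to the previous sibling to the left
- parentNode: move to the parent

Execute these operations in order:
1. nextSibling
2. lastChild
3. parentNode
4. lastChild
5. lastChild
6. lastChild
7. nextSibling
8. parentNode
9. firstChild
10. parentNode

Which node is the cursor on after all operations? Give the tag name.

Answer: table

Derivation:
After 1 (nextSibling): label (no-op, stayed)
After 2 (lastChild): tr
After 3 (parentNode): label
After 4 (lastChild): tr
After 5 (lastChild): table
After 6 (lastChild): h1
After 7 (nextSibling): h1 (no-op, stayed)
After 8 (parentNode): table
After 9 (firstChild): h1
After 10 (parentNode): table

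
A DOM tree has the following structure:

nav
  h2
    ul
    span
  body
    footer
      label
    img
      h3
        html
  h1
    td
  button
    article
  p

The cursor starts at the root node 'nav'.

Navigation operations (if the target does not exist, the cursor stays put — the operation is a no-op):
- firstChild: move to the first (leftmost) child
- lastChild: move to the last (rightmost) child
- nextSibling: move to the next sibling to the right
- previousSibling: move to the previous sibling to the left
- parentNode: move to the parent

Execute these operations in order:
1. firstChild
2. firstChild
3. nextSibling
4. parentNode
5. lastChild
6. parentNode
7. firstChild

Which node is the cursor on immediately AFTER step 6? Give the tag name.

After 1 (firstChild): h2
After 2 (firstChild): ul
After 3 (nextSibling): span
After 4 (parentNode): h2
After 5 (lastChild): span
After 6 (parentNode): h2

Answer: h2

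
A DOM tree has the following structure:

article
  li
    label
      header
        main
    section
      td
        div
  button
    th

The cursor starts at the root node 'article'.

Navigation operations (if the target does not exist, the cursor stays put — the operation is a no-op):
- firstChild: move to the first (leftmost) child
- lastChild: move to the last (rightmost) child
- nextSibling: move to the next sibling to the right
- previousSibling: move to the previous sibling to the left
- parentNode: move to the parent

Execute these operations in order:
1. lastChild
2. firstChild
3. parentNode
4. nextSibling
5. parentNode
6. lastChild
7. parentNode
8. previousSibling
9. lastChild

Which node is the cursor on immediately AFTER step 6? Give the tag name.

Answer: button

Derivation:
After 1 (lastChild): button
After 2 (firstChild): th
After 3 (parentNode): button
After 4 (nextSibling): button (no-op, stayed)
After 5 (parentNode): article
After 6 (lastChild): button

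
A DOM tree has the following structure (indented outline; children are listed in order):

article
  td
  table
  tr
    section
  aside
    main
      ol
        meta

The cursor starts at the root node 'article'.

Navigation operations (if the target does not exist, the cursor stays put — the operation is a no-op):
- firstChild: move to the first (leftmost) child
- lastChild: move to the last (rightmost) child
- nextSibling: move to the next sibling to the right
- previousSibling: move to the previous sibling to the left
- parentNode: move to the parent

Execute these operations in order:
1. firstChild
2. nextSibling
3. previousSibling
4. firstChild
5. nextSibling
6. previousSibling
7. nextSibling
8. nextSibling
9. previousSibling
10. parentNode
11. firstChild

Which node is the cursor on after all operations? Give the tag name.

Answer: td

Derivation:
After 1 (firstChild): td
After 2 (nextSibling): table
After 3 (previousSibling): td
After 4 (firstChild): td (no-op, stayed)
After 5 (nextSibling): table
After 6 (previousSibling): td
After 7 (nextSibling): table
After 8 (nextSibling): tr
After 9 (previousSibling): table
After 10 (parentNode): article
After 11 (firstChild): td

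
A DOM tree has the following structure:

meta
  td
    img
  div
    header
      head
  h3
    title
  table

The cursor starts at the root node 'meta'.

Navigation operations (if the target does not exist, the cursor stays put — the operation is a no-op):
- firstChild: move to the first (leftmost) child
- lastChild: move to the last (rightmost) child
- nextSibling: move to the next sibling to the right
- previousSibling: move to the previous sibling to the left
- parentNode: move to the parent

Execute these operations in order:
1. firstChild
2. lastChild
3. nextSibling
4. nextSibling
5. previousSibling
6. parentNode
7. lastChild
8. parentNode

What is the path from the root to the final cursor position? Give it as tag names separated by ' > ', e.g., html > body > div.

Answer: meta > td

Derivation:
After 1 (firstChild): td
After 2 (lastChild): img
After 3 (nextSibling): img (no-op, stayed)
After 4 (nextSibling): img (no-op, stayed)
After 5 (previousSibling): img (no-op, stayed)
After 6 (parentNode): td
After 7 (lastChild): img
After 8 (parentNode): td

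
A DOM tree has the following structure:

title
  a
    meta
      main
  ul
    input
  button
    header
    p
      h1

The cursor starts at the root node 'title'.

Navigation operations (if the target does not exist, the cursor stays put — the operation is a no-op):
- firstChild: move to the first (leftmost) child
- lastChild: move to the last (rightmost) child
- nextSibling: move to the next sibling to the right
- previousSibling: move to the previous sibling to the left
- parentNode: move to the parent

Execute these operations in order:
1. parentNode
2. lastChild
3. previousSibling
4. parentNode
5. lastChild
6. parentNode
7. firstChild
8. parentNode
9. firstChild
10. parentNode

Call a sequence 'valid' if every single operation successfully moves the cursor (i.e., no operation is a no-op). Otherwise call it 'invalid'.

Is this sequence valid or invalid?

After 1 (parentNode): title (no-op, stayed)
After 2 (lastChild): button
After 3 (previousSibling): ul
After 4 (parentNode): title
After 5 (lastChild): button
After 6 (parentNode): title
After 7 (firstChild): a
After 8 (parentNode): title
After 9 (firstChild): a
After 10 (parentNode): title

Answer: invalid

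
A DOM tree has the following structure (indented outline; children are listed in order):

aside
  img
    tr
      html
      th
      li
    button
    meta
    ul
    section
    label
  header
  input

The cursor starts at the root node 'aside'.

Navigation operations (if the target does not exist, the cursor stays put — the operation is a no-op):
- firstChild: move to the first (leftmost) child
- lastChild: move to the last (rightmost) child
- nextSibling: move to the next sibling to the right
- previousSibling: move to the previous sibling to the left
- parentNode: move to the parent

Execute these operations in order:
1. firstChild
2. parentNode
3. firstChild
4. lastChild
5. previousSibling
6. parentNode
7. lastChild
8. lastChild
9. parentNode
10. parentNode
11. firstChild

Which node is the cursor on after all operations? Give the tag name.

Answer: img

Derivation:
After 1 (firstChild): img
After 2 (parentNode): aside
After 3 (firstChild): img
After 4 (lastChild): label
After 5 (previousSibling): section
After 6 (parentNode): img
After 7 (lastChild): label
After 8 (lastChild): label (no-op, stayed)
After 9 (parentNode): img
After 10 (parentNode): aside
After 11 (firstChild): img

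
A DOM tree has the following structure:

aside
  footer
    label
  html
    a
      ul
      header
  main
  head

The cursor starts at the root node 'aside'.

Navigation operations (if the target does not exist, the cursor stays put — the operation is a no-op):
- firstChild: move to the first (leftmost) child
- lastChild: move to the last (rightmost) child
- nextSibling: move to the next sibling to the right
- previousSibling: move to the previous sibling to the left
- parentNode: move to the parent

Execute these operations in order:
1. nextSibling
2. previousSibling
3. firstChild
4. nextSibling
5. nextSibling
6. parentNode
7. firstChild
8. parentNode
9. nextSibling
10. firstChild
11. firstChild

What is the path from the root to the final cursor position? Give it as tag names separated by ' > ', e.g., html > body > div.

After 1 (nextSibling): aside (no-op, stayed)
After 2 (previousSibling): aside (no-op, stayed)
After 3 (firstChild): footer
After 4 (nextSibling): html
After 5 (nextSibling): main
After 6 (parentNode): aside
After 7 (firstChild): footer
After 8 (parentNode): aside
After 9 (nextSibling): aside (no-op, stayed)
After 10 (firstChild): footer
After 11 (firstChild): label

Answer: aside > footer > label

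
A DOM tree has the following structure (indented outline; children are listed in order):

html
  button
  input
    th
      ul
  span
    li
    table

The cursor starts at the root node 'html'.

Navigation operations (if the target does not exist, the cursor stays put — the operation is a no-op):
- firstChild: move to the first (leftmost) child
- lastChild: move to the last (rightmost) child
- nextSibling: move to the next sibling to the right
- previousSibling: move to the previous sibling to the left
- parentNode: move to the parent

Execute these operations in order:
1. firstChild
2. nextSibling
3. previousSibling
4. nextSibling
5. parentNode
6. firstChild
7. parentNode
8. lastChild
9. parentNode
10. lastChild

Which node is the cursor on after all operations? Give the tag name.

Answer: span

Derivation:
After 1 (firstChild): button
After 2 (nextSibling): input
After 3 (previousSibling): button
After 4 (nextSibling): input
After 5 (parentNode): html
After 6 (firstChild): button
After 7 (parentNode): html
After 8 (lastChild): span
After 9 (parentNode): html
After 10 (lastChild): span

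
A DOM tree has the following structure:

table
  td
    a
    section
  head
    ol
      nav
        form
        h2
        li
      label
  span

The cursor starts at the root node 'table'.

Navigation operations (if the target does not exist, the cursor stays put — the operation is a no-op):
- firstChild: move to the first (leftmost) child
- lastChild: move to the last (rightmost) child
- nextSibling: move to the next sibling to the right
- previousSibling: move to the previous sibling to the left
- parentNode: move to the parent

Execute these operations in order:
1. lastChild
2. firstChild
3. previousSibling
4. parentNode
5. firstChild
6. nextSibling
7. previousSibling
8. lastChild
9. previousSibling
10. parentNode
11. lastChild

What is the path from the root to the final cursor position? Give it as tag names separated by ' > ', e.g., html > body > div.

After 1 (lastChild): span
After 2 (firstChild): span (no-op, stayed)
After 3 (previousSibling): head
After 4 (parentNode): table
After 5 (firstChild): td
After 6 (nextSibling): head
After 7 (previousSibling): td
After 8 (lastChild): section
After 9 (previousSibling): a
After 10 (parentNode): td
After 11 (lastChild): section

Answer: table > td > section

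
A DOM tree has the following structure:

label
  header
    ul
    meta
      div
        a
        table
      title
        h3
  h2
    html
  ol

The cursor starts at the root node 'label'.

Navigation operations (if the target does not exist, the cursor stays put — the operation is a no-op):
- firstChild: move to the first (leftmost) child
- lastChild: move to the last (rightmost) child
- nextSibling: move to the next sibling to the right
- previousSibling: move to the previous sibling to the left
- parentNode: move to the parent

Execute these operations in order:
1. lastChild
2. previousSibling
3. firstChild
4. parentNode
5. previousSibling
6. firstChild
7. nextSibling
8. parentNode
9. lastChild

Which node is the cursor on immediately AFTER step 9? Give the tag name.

Answer: meta

Derivation:
After 1 (lastChild): ol
After 2 (previousSibling): h2
After 3 (firstChild): html
After 4 (parentNode): h2
After 5 (previousSibling): header
After 6 (firstChild): ul
After 7 (nextSibling): meta
After 8 (parentNode): header
After 9 (lastChild): meta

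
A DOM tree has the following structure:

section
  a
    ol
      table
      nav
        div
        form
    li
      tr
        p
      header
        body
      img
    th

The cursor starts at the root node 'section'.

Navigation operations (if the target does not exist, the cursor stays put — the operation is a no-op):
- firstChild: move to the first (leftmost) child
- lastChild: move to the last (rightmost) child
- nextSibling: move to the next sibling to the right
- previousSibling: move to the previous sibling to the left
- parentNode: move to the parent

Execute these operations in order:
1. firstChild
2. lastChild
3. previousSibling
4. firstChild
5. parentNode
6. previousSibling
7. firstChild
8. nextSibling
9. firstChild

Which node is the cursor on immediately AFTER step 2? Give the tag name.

After 1 (firstChild): a
After 2 (lastChild): th

Answer: th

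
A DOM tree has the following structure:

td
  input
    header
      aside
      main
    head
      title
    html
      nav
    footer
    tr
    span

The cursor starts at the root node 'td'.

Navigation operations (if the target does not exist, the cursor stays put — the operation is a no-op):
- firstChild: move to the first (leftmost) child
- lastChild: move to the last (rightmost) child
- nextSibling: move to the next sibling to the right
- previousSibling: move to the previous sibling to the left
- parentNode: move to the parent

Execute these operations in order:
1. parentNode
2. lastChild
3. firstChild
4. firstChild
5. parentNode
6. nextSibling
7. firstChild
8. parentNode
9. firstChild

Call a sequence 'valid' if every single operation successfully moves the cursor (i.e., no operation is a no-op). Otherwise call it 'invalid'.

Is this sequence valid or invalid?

After 1 (parentNode): td (no-op, stayed)
After 2 (lastChild): input
After 3 (firstChild): header
After 4 (firstChild): aside
After 5 (parentNode): header
After 6 (nextSibling): head
After 7 (firstChild): title
After 8 (parentNode): head
After 9 (firstChild): title

Answer: invalid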